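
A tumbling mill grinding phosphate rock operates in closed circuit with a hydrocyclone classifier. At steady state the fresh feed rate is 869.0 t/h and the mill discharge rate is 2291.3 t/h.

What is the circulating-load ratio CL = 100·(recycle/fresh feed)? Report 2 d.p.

Mill node: discharge = fresh + recycle.
R = M − F = 2291.3 − 869.0 = 1422.3 t/h
CL = 100·R/F = 100·1422.3/869.0 = 163.67 %

CL = 163.67 %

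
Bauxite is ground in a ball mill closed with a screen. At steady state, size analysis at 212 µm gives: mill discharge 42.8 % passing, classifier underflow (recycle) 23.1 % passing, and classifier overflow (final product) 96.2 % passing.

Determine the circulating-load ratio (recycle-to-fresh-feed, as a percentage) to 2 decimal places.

Mass balance on the −212 µm fraction:
(1+r)·d = r·u + o ⇒ r = (o−d)/(d−u)
r = (96.2 − 42.8)/(42.8 − 23.1) = 53.4/19.7 = 2.7107
CL = 100·r = 271.07 %

CL = 271.07 %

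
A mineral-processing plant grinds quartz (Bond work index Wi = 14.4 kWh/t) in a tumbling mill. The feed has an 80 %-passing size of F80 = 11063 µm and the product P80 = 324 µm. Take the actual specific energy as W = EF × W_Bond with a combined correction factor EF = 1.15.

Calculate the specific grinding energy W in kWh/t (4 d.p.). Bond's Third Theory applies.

W = 7.6256 kWh/t

W_Bond = 10·Wi·(1/√P₈₀ − 1/√F₈₀)
1/√324 = 0.055556;  1/√11063 = 0.009507
W = 10·14.4·(0.055556 − 0.009507) = 6.6309 kWh/t
With EF = 1.15: W = 6.6309·1.15 = 7.6256 kWh/t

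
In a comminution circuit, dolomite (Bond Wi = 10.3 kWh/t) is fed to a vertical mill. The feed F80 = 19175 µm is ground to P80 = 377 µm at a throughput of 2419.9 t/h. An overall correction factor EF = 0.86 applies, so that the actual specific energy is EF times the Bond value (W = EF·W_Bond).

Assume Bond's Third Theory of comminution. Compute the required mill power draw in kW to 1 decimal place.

W = 10·Wi·[P80^(−½) − F80^(−½)]
W = 10·10.3·(1/√377 − 1/√19175) = 10·10.3·(0.044281) = 4.5609 kWh/t
Corrected W = EF·W_Bond = 0.86·4.5609 = 3.9224 kWh/t
P = W·T = 3.9224·2419.9 = 9491.9 kW

P = 9491.9 kW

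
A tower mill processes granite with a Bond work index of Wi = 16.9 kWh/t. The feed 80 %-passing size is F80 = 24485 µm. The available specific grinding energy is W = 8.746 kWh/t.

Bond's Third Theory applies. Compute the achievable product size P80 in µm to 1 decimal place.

P80 = 295.8 µm

W_Bond = 10·Wi·(1/√P₈₀ − 1/√F₈₀)
P80^(−½) = W/(10 Wi) + F80^(−½)
  = 8.7460/(10·16.9) + 1/√24485 = 0.051751 + 0.006391 = 0.058142
P80 = (1/0.058142)² = 17.1992² = 295.81 µm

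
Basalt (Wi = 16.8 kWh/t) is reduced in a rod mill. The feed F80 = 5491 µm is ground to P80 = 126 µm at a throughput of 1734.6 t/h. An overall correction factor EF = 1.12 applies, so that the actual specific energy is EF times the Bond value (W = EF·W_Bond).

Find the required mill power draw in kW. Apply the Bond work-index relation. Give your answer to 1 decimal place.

Bond: W = 10·Wi·(1/√P80 − 1/√F80)
W = 10·16.8·(1/√126 − 1/√5491) = 10·16.8·(0.075592) = 12.6995 kWh/t
Apply correction: 12.6995 × 1.12 = 14.2234 kWh/t
Power = W × throughput = 14.2234 kWh/t × 1734.6 t/h = 24671.9 kW

P = 24671.9 kW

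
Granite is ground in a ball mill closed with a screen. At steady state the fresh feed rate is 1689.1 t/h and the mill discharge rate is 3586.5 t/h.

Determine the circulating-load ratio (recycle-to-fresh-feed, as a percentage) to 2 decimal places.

Steady state: M = F + R.
R = M − F = 3586.5 − 1689.1 = 1897.4 t/h
CL = 100·R/F = 100·1897.4/1689.1 = 112.33 %

CL = 112.33 %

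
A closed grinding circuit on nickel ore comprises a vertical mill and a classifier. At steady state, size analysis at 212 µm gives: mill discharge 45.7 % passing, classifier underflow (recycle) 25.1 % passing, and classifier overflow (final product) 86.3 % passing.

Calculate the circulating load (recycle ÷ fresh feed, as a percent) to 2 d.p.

CL = 197.09 %

Classifier node, passing 212 µm:
Fd + Rd = Ru + Fo ⇒ R/F = (o−d)/(d−u)
r = (86.3 − 45.7)/(45.7 − 25.1) = 40.6/20.6 = 1.9709
CL = 100·r = 197.09 %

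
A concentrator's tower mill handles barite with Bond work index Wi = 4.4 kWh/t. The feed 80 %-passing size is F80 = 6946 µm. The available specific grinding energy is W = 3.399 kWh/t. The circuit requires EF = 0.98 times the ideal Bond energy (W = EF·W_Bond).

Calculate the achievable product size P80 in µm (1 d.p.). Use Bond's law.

W = 10 Wi / √P80 − 10 Wi / √F80
W_Bond = W / EF = 3.399 / 0.98 = 3.4684 kWh/t
P80^(−½) = W_Bond/(10 Wi) + F80^(−½)
  = 3.4684/(10·4.4) + 1/√6946 = 0.078827 + 0.011999 = 0.090825
P80 = (1/0.090825)² = 11.0102² = 121.22 µm

P80 = 121.2 µm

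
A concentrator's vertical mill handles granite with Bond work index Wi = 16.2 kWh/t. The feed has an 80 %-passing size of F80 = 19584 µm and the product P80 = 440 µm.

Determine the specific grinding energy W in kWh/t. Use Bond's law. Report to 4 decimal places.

W = 6.5654 kWh/t

W = 10 Wi (1/√P80 − 1/√F80)  [Bond]
1/√440 = 0.047673;  1/√19584 = 0.007146
W = 10·16.2·(0.047673 − 0.007146) = 6.5654 kWh/t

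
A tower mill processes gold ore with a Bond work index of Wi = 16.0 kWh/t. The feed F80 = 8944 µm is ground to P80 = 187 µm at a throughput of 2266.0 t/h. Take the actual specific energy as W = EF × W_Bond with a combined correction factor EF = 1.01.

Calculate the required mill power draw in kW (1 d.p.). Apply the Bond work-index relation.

P = 22906.1 kW

W_Bond = 10·Wi·(1/√P₈₀ − 1/√F₈₀)
W = 10·16.0·(1/√187 − 1/√8944) = 10·16.0·(0.062553) = 10.0085 kWh/t
W_actual = 1.01 × 10.0085 = 10.1086 kWh/t
P = W·T = 10.1086·2266.0 = 22906.1 kW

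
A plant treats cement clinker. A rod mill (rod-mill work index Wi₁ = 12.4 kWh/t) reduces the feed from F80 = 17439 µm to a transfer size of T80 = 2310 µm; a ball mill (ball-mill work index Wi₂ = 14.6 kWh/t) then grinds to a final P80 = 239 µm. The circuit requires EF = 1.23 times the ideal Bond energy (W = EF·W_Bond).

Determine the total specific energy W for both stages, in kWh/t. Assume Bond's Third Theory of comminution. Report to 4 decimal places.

W = 9.8981 kWh/t

W = 10·Wi·(P80^(-½) − F80^(-½))
Stage 1 (17439→2310 µm, Wi₁=12.4): W₁ = 10·12.4·(0.020806 − 0.007572) = 1.6410 kWh/t
Stage 2 (2310→239 µm, Wi₂=14.6): W₂ = 10·14.6·(0.064685 − 0.020806) = 6.4062 kWh/t
W = W₁ + W₂ = 1.6410 + 6.4062 = 8.0472 kWh/t
W_actual = 1.23 × 8.0472 = 9.8981 kWh/t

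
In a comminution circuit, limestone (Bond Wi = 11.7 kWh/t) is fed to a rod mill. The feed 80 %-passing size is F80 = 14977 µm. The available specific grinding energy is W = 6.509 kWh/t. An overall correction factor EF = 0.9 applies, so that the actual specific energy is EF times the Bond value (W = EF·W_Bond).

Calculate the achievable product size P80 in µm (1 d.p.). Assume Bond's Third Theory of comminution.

P80 = 204.2 µm

W = 10·Wi·(P80^(-½) − F80^(-½))
W_Bond = W / EF = 6.509 / 0.9 = 7.2322 kWh/t
⇒ 1/√P80 = W_Bond/(10 Wi) + 1/√F80
  = 7.2322/(10·11.7) + 1/√14977 = 0.061814 + 0.008171 = 0.069985
P80 = (1/0.069985)² = 14.2888² = 204.17 µm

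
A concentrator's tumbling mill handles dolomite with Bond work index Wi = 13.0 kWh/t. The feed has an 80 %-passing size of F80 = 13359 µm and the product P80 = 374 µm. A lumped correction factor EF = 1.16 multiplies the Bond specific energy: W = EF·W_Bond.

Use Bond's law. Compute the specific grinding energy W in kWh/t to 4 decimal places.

W = 6.4930 kWh/t

W = 10 Wi (P80^-0.5 − F80^-0.5)
1/√374 = 0.051709;  1/√13359 = 0.008652
W = 10·13.0·(0.051709 − 0.008652) = 5.5974 kWh/t
Corrected W = EF·W_Bond = 1.16·5.5974 = 6.4930 kWh/t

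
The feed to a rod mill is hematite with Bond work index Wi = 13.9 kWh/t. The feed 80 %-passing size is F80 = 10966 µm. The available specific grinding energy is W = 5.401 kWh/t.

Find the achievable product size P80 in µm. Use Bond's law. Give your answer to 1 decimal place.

Bond: W = 10·Wi·(1/√P80 − 1/√F80)
P80^(−½) = W/(10 Wi) + F80^(−½)
  = 5.4010/(10·13.9) + 1/√10966 = 0.038856 + 0.009549 = 0.048406
P80 = (1/0.048406)² = 20.6588² = 426.79 µm

P80 = 426.8 µm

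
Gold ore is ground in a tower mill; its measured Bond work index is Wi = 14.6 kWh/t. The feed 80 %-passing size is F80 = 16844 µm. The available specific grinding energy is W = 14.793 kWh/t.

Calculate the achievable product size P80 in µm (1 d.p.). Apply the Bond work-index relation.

P80 = 84.1 µm

W = 10·Wi·[P80^(−½) − F80^(−½)]
P80^(−½) = W/(10 Wi) + F80^(−½)
  = 14.7930/(10·14.6) + 1/√16844 = 0.101322 + 0.007705 = 0.109027
P80 = (1/0.109027)² = 9.1720² = 84.13 µm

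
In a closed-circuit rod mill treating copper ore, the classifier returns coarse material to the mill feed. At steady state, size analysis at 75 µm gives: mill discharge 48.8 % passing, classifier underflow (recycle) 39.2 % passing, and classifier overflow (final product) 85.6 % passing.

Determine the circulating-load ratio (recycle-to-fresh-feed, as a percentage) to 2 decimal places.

Two-product formula at 75 µm:
r = (o − d)/(d − u)
r = (85.6 − 48.8)/(48.8 − 39.2) = 36.8/9.6 = 3.8333
CL = 100·r = 383.33 %

CL = 383.33 %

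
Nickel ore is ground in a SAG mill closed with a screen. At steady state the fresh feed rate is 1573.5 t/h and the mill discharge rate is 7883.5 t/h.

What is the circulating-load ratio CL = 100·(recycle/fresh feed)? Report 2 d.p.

M = F + R at steady state, so:
R = M − F = 7883.5 − 1573.5 = 6310.0 t/h
CL = 100·R/F = 100·6310.0/1573.5 = 401.02 %

CL = 401.02 %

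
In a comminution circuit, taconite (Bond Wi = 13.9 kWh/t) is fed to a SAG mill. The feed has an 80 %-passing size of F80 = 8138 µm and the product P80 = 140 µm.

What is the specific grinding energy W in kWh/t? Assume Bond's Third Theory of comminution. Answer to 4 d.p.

W = 10.2068 kWh/t

Bond: W = 10·Wi·(1/√P80 − 1/√F80)
1/√140 = 0.084515;  1/√8138 = 0.011085
W = 10·13.9·(0.084515 − 0.011085) = 10.2068 kWh/t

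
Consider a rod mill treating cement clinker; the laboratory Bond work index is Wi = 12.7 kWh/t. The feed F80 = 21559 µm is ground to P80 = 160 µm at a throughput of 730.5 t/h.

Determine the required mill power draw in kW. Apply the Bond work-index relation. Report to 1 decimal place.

W = 10·Wi·[P80^(−½) − F80^(−½)]
W = 10·12.7·(1/√160 − 1/√21559) = 10·12.7·(0.072246) = 9.1753 kWh/t
Power = W × throughput = 9.1753 kWh/t × 730.5 t/h = 6702.5 kW

P = 6702.5 kW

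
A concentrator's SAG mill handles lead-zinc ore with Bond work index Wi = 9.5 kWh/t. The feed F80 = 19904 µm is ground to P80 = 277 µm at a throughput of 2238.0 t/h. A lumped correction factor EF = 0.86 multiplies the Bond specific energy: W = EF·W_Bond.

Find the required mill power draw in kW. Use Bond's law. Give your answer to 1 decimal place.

W_Bond = 10·Wi·(1/√P₈₀ − 1/√F₈₀)
W = 10·9.5·(1/√277 − 1/√19904) = 10·9.5·(0.052996) = 5.0346 kWh/t
Apply correction: 5.0346 × 0.86 = 4.3298 kWh/t
P_mill = W·ṁ = 4.3298·2238.0 = 9690.0 kW

P = 9690.0 kW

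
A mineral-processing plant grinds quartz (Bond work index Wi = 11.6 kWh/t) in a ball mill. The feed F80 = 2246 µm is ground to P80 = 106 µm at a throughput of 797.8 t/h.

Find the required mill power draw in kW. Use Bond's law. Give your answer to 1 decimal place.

P = 7036.0 kW

Bond: W = 10·Wi·(1/√P80 − 1/√F80)
W = 10·11.6·(1/√106 − 1/√2246) = 10·11.6·(0.076028) = 8.8192 kWh/t
P = W·T = 8.8192·797.8 = 7036.0 kW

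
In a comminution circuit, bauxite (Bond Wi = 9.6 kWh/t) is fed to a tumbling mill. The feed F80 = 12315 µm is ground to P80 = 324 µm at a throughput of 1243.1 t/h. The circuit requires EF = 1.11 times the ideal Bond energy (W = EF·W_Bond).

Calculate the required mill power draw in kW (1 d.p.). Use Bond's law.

W = 10 Wi (P80^-0.5 − F80^-0.5)
W = 10·9.6·(1/√324 − 1/√12315) = 10·9.6·(0.046544) = 4.4683 kWh/t
With EF = 1.11: W = 4.4683·1.11 = 4.9598 kWh/t
Mill draw = 4.9598 × 1243.1 = 6165.5 kW

P = 6165.5 kW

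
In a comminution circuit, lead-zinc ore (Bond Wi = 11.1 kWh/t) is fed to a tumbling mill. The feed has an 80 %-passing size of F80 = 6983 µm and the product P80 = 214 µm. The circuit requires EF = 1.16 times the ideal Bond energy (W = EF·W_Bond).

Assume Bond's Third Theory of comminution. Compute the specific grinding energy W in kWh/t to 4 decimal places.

W = 10 Wi / √P80 − 10 Wi / √F80
1/√214 = 0.068359;  1/√6983 = 0.011967
W = 10·11.1·(0.068359 − 0.011967) = 6.2595 kWh/t
With EF = 1.16: W = 6.2595·1.16 = 7.2610 kWh/t

W = 7.2610 kWh/t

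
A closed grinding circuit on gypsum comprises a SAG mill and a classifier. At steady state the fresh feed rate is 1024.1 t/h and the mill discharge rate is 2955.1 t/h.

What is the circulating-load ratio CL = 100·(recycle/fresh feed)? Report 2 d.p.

CL = 188.56 %

M = F + R at steady state, so:
R = M − F = 2955.1 − 1024.1 = 1931.0 t/h
CL = 100·R/F = 100·1931.0/1024.1 = 188.56 %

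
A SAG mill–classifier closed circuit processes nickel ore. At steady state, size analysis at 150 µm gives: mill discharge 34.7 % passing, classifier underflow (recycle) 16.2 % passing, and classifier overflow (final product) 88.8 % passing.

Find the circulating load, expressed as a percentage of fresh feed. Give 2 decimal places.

Classifier node, passing 150 µm:
Fd + Rd = Ru + Fo ⇒ R/F = (o−d)/(d−u)
r = (88.8 − 34.7)/(34.7 − 16.2) = 54.1/18.5 = 2.9243
CL = 100·r = 292.43 %

CL = 292.43 %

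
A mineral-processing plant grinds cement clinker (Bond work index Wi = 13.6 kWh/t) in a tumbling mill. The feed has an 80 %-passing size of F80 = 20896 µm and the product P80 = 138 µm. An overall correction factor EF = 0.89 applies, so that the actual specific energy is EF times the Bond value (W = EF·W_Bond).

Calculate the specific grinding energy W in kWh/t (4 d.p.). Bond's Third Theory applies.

Bond:  W = 10 Wi (1/√P − 1/√F)
1/√138 = 0.085126;  1/√20896 = 0.006918
W = 10·13.6·(0.085126 − 0.006918) = 10.6363 kWh/t
W_actual = 0.89 × 10.6363 = 9.4663 kWh/t

W = 9.4663 kWh/t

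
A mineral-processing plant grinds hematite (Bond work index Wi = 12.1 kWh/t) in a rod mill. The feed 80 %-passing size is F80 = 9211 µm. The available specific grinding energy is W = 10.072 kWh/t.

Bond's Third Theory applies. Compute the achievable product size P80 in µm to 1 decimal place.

W_Bond = 10·Wi·(1/√P₈₀ − 1/√F₈₀)
⇒ 1/√P80 = W/(10 Wi) + 1/√F80
  = 10.0720/(10·12.1) + 1/√9211 = 0.083240 + 0.010419 = 0.093659
P80 = (1/0.093659)² = 10.6770² = 114.00 µm

P80 = 114.0 µm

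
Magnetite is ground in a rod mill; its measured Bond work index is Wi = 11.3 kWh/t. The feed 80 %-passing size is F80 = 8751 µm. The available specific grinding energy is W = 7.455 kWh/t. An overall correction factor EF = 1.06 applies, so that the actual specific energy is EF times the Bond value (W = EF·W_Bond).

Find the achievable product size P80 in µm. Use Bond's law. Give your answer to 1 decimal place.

Bond: W = 10·Wi·(1/√P80 − 1/√F80)
W_Bond = W / EF = 7.455 / 1.06 = 7.0330 kWh/t
1/√P80 = 1/√F80 + W_Bond/(10·Wi)
  = 7.0330/(10·11.3) + 1/√8751 = 0.062239 + 0.010690 = 0.072929
P80 = (1/0.072929)² = 13.7120² = 188.02 µm

P80 = 188.0 µm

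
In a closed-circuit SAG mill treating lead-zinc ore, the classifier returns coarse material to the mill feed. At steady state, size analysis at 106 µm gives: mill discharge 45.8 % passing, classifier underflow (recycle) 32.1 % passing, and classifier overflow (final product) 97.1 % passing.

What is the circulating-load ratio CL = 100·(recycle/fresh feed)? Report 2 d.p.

CL = 374.45 %

Let r = R/F. Size balance at 106 µm:
(1+r)d = ru + o → r = (o−d)/(d−u)
r = (97.1 − 45.8)/(45.8 − 32.1) = 51.3/13.7 = 3.7445
CL = 100·r = 374.45 %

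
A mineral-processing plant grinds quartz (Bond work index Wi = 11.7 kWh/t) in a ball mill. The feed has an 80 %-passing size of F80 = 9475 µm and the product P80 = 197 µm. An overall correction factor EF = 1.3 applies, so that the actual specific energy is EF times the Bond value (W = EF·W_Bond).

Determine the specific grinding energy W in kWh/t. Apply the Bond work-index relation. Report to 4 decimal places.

W = 9.2741 kWh/t

Bond:  W = 10 Wi (1/√P − 1/√F)
1/√197 = 0.071247;  1/√9475 = 0.010273
W = 10·11.7·(0.071247 − 0.010273) = 7.1339 kWh/t
Apply correction: 7.1339 × 1.3 = 9.2741 kWh/t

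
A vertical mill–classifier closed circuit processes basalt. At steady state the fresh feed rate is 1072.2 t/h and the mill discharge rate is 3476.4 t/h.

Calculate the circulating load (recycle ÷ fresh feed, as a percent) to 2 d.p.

M = F + R at steady state, so:
R = M − F = 3476.4 − 1072.2 = 2404.2 t/h
CL = 100·R/F = 100·2404.2/1072.2 = 224.23 %

CL = 224.23 %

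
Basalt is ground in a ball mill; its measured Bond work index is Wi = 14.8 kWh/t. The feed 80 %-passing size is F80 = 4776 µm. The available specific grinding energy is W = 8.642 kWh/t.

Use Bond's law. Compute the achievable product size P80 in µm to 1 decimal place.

Bond:  W = 10 Wi (1/√P − 1/√F)
P80^-0.5 = F80^-0.5 + W/(10 Wi)
  = 8.6420/(10·14.8) + 1/√4776 = 0.058392 + 0.014470 = 0.072862
P80 = (1/0.072862)² = 13.7246² = 188.36 µm

P80 = 188.4 µm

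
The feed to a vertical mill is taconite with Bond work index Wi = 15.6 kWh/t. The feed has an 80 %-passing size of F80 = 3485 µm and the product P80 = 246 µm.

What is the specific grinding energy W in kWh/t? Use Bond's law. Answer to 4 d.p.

W_Bond = 10·Wi·(1/√P₈₀ − 1/√F₈₀)
1/√246 = 0.063758;  1/√3485 = 0.016939
W = 10·15.6·(0.063758 − 0.016939) = 7.3036 kWh/t

W = 7.3036 kWh/t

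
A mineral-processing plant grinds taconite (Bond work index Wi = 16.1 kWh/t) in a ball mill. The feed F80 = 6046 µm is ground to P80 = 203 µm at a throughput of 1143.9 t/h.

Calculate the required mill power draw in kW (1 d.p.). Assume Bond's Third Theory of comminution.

P = 10557.5 kW

W = 10 Wi (P80^-0.5 − F80^-0.5)
W = 10·16.1·(1/√203 − 1/√6046) = 10·16.1·(0.057326) = 9.2294 kWh/t
Power = W × throughput = 9.2294 kWh/t × 1143.9 t/h = 10557.5 kW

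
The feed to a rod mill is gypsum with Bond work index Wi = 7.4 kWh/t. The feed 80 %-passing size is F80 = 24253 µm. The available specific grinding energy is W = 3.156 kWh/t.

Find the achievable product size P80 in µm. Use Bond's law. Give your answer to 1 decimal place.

W = 10 Wi / √P80 − 10 Wi / √F80
⇒ 1/√P80 = W/(10·Wi) + 1/√F80
  = 3.1560/(10·7.4) + 1/√24253 = 0.042649 + 0.006421 = 0.049070
P80 = (1/0.049070)² = 20.3791² = 415.31 µm

P80 = 415.3 µm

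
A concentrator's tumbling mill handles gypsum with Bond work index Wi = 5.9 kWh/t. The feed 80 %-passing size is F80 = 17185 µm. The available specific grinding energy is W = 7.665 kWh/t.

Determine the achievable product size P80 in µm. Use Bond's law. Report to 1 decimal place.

P80 = 52.9 µm

W_Bond = 10·Wi·(1/√P₈₀ − 1/√F₈₀)
⇒ 1/√P80 = W/(10·Wi) + 1/√F80
  = 7.6650/(10·5.9) + 1/√17185 = 0.129915 + 0.007628 = 0.137544
P80 = (1/0.137544)² = 7.2704² = 52.86 µm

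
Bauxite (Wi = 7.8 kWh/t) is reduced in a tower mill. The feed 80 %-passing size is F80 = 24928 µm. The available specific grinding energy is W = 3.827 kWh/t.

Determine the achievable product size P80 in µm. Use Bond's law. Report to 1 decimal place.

P80 = 325.8 µm

W = 10 Wi (P80^-0.5 − F80^-0.5)
P80^(−½) = W/(10 Wi) + F80^(−½)
  = 3.8270/(10·7.8) + 1/√24928 = 0.049064 + 0.006334 = 0.055398
P80 = (1/0.055398)² = 18.0513² = 325.85 µm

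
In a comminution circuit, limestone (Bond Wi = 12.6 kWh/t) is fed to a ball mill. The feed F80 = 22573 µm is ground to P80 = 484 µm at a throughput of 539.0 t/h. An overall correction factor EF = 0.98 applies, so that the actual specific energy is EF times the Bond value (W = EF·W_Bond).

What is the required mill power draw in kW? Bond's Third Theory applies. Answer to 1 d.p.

P = 2582.3 kW

W_Bond = 10·Wi·(1/√P₈₀ − 1/√F₈₀)
W = 10·12.6·(1/√484 − 1/√22573) = 10·12.6·(0.038799) = 4.8886 kWh/t
W_actual = 0.98 × 4.8886 = 4.7909 kWh/t
Mill draw = 4.7909 × 539.0 = 2582.3 kW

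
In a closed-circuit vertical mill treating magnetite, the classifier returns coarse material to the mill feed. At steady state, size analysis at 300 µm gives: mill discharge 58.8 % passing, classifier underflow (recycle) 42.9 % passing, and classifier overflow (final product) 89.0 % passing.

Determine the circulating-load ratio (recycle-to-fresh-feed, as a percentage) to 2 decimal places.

Mass balance on the −300 µm fraction:
(1+r)·d = r·u + o ⇒ r = (o−d)/(d−u)
r = (89.0 − 58.8)/(58.8 − 42.9) = 30.2/15.9 = 1.8994
CL = 100·r = 189.94 %

CL = 189.94 %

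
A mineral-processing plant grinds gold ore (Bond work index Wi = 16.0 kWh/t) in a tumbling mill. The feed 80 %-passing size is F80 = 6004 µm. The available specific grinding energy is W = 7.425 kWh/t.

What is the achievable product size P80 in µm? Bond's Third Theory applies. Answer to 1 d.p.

P80 = 284.3 µm

W = 10·Wi·(P80^(-½) − F80^(-½))
P80^(−½) = W/(10 Wi) + F80^(−½)
  = 7.4250/(10·16.0) + 1/√6004 = 0.046406 + 0.012906 = 0.059312
P80 = (1/0.059312)² = 16.8600² = 284.26 µm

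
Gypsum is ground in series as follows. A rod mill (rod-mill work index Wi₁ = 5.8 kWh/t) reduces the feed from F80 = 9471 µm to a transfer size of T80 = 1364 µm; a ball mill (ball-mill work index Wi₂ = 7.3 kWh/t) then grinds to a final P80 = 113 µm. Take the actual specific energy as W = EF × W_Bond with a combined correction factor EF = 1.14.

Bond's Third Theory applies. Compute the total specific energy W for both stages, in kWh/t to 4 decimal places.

W = 10 Wi (1/√P80 − 1/√F80)  [Bond]
Stage 1 (9471→1364 µm, Wi₁=5.8): W₁ = 10·5.8·(0.027077 − 0.010275) = 0.9745 kWh/t
Stage 2 (1364→113 µm, Wi₂=7.3): W₂ = 10·7.3·(0.094072 − 0.027077) = 4.8907 kWh/t
W = W₁ + W₂ = 0.9745 + 4.8907 = 5.8651 kWh/t
W_actual = 1.14 × 5.8651 = 6.6863 kWh/t

W = 6.6863 kWh/t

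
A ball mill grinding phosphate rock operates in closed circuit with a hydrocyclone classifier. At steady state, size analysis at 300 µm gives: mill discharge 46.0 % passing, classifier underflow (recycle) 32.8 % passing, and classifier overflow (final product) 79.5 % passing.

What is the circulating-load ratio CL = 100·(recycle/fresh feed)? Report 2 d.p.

CL = 253.79 %

Mass balance on the −300 µm fraction:
r = (o − d)/(d − u)
r = (79.5 − 46.0)/(46.0 − 32.8) = 33.5/13.2 = 2.5379
CL = 100·r = 253.79 %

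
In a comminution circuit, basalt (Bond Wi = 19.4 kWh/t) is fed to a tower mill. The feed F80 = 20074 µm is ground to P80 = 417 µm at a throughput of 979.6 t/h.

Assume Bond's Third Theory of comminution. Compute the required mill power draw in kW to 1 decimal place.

P = 7965.1 kW

Bond:  W = 10 Wi (1/√P − 1/√F)
W = 10·19.4·(1/√417 − 1/√20074) = 10·19.4·(0.041912) = 8.1310 kWh/t
P_mill = W·ṁ = 8.1310·979.6 = 7965.1 kW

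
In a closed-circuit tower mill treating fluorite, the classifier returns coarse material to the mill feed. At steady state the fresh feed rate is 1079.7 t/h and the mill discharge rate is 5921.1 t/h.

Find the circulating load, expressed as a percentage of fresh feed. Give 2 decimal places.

Steady state: M = F + R.
R = M − F = 5921.1 − 1079.7 = 4841.4 t/h
CL = 100·R/F = 100·4841.4/1079.7 = 448.40 %

CL = 448.40 %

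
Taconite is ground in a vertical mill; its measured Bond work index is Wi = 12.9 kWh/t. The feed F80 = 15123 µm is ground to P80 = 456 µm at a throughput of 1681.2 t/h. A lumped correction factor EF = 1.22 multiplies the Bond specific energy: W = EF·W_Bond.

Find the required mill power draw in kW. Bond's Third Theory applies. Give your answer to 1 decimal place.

W = 10 Wi / √P80 − 10 Wi / √F80
W = 10·12.9·(1/√456 − 1/√15123) = 10·12.9·(0.038698) = 4.9920 kWh/t
W_actual = 1.22 × 4.9920 = 6.0902 kWh/t
Power = W × throughput = 6.0902 kWh/t × 1681.2 t/h = 10238.9 kW

P = 10238.9 kW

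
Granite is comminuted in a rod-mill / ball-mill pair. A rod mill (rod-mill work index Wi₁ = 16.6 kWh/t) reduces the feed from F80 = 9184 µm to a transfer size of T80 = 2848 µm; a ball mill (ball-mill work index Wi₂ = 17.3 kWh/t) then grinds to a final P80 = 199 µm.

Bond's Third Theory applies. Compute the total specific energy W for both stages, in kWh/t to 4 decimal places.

Bond:  W = 10 Wi (1/√P − 1/√F)
Stage 1 (9184→2848 µm, Wi₁=16.6): W₁ = 10·16.6·(0.018738 − 0.010435) = 1.3784 kWh/t
Stage 2 (2848→199 µm, Wi₂=17.3): W₂ = 10·17.3·(0.070888 − 0.018738) = 9.0219 kWh/t
W = W₁ + W₂ = 1.3784 + 9.0219 = 10.4003 kWh/t

W = 10.4003 kWh/t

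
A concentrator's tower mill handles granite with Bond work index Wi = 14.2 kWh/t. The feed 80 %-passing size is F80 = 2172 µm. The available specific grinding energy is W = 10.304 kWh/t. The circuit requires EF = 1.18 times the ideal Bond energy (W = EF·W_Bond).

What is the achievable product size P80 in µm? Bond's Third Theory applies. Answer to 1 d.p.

P80 = 145.3 µm

Bond: W = 10·Wi·(1/√P80 − 1/√F80)
W_Bond = W / EF = 10.304 / 1.18 = 8.7322 kWh/t
P80^-0.5 = F80^-0.5 + W_Bond/(10 Wi)
  = 8.7322/(10·14.2) + 1/√2172 = 0.061494 + 0.021457 = 0.082951
P80 = (1/0.082951)² = 12.0552² = 145.33 µm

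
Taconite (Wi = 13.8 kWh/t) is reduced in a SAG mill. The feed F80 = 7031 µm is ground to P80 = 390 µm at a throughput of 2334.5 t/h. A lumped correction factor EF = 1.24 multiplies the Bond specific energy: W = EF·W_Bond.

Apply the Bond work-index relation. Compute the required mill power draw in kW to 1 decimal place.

Bond: W = 10·Wi·(1/√P80 − 1/√F80)
W = 10·13.8·(1/√390 − 1/√7031) = 10·13.8·(0.038711) = 5.3421 kWh/t
W_actual = 1.24 × 5.3421 = 6.6242 kWh/t
P = W·T = 6.6242·2334.5 = 15464.3 kW

P = 15464.3 kW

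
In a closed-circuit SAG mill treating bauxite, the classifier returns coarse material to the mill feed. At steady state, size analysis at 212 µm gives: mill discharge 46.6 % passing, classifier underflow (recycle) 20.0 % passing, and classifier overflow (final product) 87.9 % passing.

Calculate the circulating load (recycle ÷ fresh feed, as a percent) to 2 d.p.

Let r = R/F. Size balance at 212 µm:
Fd + Rd = Ru + Fo ⇒ R/F = (o−d)/(d−u)
r = (87.9 − 46.6)/(46.6 − 20.0) = 41.3/26.6 = 1.5526
CL = 100·r = 155.26 %

CL = 155.26 %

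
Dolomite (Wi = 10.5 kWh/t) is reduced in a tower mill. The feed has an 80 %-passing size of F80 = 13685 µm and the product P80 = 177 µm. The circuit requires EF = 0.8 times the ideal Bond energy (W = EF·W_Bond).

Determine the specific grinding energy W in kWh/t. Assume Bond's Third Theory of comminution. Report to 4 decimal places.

Bond: W = 10·Wi·(1/√P80 − 1/√F80)
1/√177 = 0.075165;  1/√13685 = 0.008548
W = 10·10.5·(0.075165 − 0.008548) = 6.9947 kWh/t
W_actual = 0.8 × 6.9947 = 5.5958 kWh/t

W = 5.5958 kWh/t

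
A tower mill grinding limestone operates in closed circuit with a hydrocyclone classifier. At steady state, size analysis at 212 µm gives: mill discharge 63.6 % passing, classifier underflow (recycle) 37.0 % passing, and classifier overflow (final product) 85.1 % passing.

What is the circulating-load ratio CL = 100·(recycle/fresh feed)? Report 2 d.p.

Mass balance on the −212 µm fraction:
Fd + Rd = Ru + Fo ⇒ R/F = (o−d)/(d−u)
r = (85.1 − 63.6)/(63.6 − 37.0) = 21.5/26.6 = 0.8083
CL = 100·r = 80.83 %

CL = 80.83 %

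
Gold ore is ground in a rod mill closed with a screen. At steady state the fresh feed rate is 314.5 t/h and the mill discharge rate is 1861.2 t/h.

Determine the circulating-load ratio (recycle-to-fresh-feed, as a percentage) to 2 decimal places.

CL = 491.80 %

Mill node: discharge = fresh + recycle.
R = M − F = 1861.2 − 314.5 = 1546.7 t/h
CL = 100·R/F = 100·1546.7/314.5 = 491.80 %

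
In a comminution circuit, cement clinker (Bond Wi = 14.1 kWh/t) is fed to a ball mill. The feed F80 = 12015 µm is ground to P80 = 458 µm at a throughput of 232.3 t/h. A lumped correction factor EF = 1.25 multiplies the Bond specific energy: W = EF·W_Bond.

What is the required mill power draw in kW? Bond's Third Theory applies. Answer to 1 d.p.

W = 10·Wi·[P80^(−½) − F80^(−½)]
W = 10·14.1·(1/√458 − 1/√12015) = 10·14.1·(0.037604) = 5.3022 kWh/t
With EF = 1.25: W = 5.3022·1.25 = 6.6277 kWh/t
Power = W × throughput = 6.6277 kWh/t × 232.3 t/h = 1539.6 kW

P = 1539.6 kW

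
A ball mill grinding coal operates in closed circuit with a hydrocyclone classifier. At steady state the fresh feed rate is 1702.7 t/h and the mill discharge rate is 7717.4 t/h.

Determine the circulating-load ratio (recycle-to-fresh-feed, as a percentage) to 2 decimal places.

CL = 353.24 %

Steady state: M = F + R.
R = M − F = 7717.4 − 1702.7 = 6014.7 t/h
CL = 100·R/F = 100·6014.7/1702.7 = 353.24 %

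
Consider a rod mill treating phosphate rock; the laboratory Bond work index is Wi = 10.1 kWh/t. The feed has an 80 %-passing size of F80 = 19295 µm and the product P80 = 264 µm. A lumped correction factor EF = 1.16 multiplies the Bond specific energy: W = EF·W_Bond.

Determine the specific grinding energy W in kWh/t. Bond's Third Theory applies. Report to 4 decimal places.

W = 6.3673 kWh/t

W = 10 Wi (1/√P80 − 1/√F80)  [Bond]
1/√264 = 0.061546;  1/√19295 = 0.007199
W = 10·10.1·(0.061546 − 0.007199) = 5.4890 kWh/t
Apply correction: 5.4890 × 1.16 = 6.3673 kWh/t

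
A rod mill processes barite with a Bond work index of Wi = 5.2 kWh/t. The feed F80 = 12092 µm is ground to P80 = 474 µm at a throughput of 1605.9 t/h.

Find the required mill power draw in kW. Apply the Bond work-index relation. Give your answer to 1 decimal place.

P = 3076.2 kW

W = 10 Wi / √P80 − 10 Wi / √F80
W = 10·5.2·(1/√474 − 1/√12092) = 10·5.2·(0.036838) = 1.9156 kWh/t
P_mill = W·ṁ = 1.9156·1605.9 = 3076.2 kW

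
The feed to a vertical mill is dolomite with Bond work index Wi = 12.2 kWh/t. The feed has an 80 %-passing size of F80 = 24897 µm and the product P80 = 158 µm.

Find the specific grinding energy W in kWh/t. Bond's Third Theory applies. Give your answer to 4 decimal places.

Bond: W = 10·Wi·(1/√P80 − 1/√F80)
1/√158 = 0.079556;  1/√24897 = 0.006338
W = 10·12.2·(0.079556 − 0.006338) = 8.9326 kWh/t

W = 8.9326 kWh/t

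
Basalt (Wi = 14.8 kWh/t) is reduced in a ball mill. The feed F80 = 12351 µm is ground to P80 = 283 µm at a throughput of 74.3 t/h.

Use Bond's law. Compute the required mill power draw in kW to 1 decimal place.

P = 554.7 kW

W = 10·Wi·[P80^(−½) − F80^(−½)]
W = 10·14.8·(1/√283 − 1/√12351) = 10·14.8·(0.050446) = 7.4660 kWh/t
Power = W × throughput = 7.4660 kWh/t × 74.3 t/h = 554.7 kW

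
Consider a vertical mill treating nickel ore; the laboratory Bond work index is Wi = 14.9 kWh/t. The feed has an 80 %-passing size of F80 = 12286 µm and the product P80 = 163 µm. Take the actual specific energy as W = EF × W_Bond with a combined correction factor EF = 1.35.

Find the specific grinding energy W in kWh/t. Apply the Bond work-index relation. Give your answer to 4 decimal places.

W = 10 Wi (P80^-0.5 − F80^-0.5)
1/√163 = 0.078326;  1/√12286 = 0.009022
W = 10·14.9·(0.078326 − 0.009022) = 10.3263 kWh/t
Apply correction: 10.3263 × 1.35 = 13.9405 kWh/t

W = 13.9405 kWh/t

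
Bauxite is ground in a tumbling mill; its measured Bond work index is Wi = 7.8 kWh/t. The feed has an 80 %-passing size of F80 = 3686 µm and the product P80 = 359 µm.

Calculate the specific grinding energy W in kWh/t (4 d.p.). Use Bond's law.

W = 10·Wi·(P80^(-½) − F80^(-½))
1/√359 = 0.052778;  1/√3686 = 0.016471
W = 10·7.8·(0.052778 − 0.016471) = 2.8319 kWh/t

W = 2.8319 kWh/t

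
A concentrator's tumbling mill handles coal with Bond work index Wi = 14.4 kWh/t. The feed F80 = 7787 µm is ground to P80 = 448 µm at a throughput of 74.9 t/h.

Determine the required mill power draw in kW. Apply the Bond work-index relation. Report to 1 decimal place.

P = 387.3 kW

W_Bond = 10·Wi·(1/√P₈₀ − 1/√F₈₀)
W = 10·14.4·(1/√448 − 1/√7787) = 10·14.4·(0.035913) = 5.1715 kWh/t
P_mill = W·ṁ = 5.1715·74.9 = 387.3 kW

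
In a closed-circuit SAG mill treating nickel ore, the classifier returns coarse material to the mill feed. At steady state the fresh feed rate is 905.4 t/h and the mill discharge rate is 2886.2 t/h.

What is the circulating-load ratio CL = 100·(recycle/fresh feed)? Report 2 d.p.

CL = 218.78 %

Steady state: M = F + R.
R = M − F = 2886.2 − 905.4 = 1980.8 t/h
CL = 100·R/F = 100·1980.8/905.4 = 218.78 %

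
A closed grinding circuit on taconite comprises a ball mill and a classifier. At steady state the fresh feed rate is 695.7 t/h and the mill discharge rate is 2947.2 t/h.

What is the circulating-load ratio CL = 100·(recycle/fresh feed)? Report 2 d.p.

CL = 323.63 %

Mill node: discharge = fresh + recycle.
R = M − F = 2947.2 − 695.7 = 2251.5 t/h
CL = 100·R/F = 100·2251.5/695.7 = 323.63 %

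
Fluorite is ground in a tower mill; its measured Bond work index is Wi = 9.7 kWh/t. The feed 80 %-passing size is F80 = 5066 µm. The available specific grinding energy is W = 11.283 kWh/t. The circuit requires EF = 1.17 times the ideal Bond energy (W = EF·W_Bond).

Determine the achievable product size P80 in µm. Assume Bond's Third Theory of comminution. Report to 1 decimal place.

Bond:  W = 10 Wi (1/√P − 1/√F)
W_Bond = W / EF = 11.283 / 1.17 = 9.6436 kWh/t
⇒ 1/√P80 = W_Bond/(10 Wi) + 1/√F80
  = 9.6436/(10·9.7) + 1/√5066 = 0.099418 + 0.014050 = 0.113468
P80 = (1/0.113468)² = 8.8130² = 77.67 µm

P80 = 77.7 µm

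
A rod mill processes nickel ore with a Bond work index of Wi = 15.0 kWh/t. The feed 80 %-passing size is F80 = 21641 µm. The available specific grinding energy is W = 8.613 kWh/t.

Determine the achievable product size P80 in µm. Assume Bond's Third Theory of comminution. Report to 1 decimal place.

W_Bond = 10·Wi·(1/√P₈₀ − 1/√F₈₀)
⇒ 1/√P80 = W/(10 Wi) + 1/√F80
  = 8.6130/(10·15.0) + 1/√21641 = 0.057420 + 0.006798 = 0.064218
P80 = (1/0.064218)² = 15.5720² = 242.49 µm

P80 = 242.5 µm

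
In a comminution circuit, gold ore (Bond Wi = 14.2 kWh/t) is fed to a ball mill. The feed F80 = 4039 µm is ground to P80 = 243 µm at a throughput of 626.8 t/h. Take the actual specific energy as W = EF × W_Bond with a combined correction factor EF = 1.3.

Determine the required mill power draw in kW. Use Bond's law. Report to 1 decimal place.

Bond: W = 10·Wi·(1/√P80 − 1/√F80)
W = 10·14.2·(1/√243 − 1/√4039) = 10·14.2·(0.048415) = 6.8750 kWh/t
Corrected W = EF·W_Bond = 1.3·6.8750 = 8.9374 kWh/t
Power = W × throughput = 8.9374 kWh/t × 626.8 t/h = 5602.0 kW

P = 5602.0 kW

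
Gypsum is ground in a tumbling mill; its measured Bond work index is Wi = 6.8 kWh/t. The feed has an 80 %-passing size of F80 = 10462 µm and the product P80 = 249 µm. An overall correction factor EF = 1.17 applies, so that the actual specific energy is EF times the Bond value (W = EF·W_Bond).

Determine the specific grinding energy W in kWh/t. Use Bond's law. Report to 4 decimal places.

W = 10 Wi (1/√P80 − 1/√F80)  [Bond]
1/√249 = 0.063372;  1/√10462 = 0.009777
W = 10·6.8·(0.063372 − 0.009777) = 3.6445 kWh/t
W_actual = 1.17 × 3.6445 = 4.2641 kWh/t

W = 4.2641 kWh/t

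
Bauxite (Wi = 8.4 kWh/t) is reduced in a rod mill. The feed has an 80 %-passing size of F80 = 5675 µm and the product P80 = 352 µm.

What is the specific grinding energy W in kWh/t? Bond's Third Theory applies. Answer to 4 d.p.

W = 3.3622 kWh/t

W_Bond = 10·Wi·(1/√P₈₀ − 1/√F₈₀)
1/√352 = 0.053300;  1/√5675 = 0.013274
W = 10·8.4·(0.053300 − 0.013274) = 3.3622 kWh/t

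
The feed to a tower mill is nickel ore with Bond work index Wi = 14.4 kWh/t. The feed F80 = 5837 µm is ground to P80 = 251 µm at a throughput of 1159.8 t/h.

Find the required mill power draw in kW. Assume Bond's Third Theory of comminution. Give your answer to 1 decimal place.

Bond: W = 10·Wi·(1/√P80 − 1/√F80)
W = 10·14.4·(1/√251 − 1/√5837) = 10·14.4·(0.050030) = 7.2044 kWh/t
P = W·T = 7.2044·1159.8 = 8355.7 kW

P = 8355.7 kW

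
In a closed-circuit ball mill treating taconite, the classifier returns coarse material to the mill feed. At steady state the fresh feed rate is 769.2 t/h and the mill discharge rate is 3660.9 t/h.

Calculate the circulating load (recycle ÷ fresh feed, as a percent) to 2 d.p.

Steady state: M = F + R.
R = M − F = 3660.9 − 769.2 = 2891.7 t/h
CL = 100·R/F = 100·2891.7/769.2 = 375.94 %

CL = 375.94 %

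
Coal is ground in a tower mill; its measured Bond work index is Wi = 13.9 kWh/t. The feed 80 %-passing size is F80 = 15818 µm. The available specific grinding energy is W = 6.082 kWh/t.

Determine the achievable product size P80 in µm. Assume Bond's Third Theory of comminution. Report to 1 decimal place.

P80 = 374.0 µm

W = 10·Wi·(P80^(-½) − F80^(-½))
⇒ 1/√P80 = W/(10·Wi) + 1/√F80
  = 6.0820/(10·13.9) + 1/√15818 = 0.043755 + 0.007951 = 0.051706
P80 = (1/0.051706)² = 19.3400² = 374.03 µm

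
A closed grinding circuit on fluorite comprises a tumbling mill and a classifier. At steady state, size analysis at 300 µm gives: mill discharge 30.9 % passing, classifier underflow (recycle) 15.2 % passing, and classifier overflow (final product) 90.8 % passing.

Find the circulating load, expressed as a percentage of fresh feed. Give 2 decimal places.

CL = 381.53 %

Two-product formula at 300 µm:
Fd + Rd = Ru + Fo ⇒ R/F = (o−d)/(d−u)
r = (90.8 − 30.9)/(30.9 − 15.2) = 59.9/15.7 = 3.8153
CL = 100·r = 381.53 %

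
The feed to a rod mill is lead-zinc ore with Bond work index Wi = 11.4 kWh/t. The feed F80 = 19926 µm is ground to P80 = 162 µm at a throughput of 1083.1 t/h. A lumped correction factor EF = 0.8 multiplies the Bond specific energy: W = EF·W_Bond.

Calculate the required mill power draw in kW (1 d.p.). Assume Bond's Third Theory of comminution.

P = 7061.0 kW

W = 10 Wi (P80^-0.5 − F80^-0.5)
W = 10·11.4·(1/√162 − 1/√19926) = 10·11.4·(0.071483) = 8.1491 kWh/t
Apply correction: 8.1491 × 0.8 = 6.5193 kWh/t
Mill draw = 6.5193 × 1083.1 = 7061.0 kW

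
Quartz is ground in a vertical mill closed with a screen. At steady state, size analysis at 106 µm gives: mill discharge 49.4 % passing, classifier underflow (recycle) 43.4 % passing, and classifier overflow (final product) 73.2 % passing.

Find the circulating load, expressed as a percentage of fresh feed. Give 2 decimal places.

Classifier node, passing 106 µm:
d + r·d = r·u + o → r(d−u) = o−d
r = (73.2 − 49.4)/(49.4 − 43.4) = 23.8/6.0 = 3.9667
CL = 100·r = 396.67 %

CL = 396.67 %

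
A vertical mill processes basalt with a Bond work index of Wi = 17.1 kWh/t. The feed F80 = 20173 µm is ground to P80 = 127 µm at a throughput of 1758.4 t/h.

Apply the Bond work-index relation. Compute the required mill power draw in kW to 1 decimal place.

P = 24564.6 kW

W_Bond = 10·Wi·(1/√P₈₀ − 1/√F₈₀)
W = 10·17.1·(1/√127 − 1/√20173) = 10·17.1·(0.081695) = 13.9698 kWh/t
Power = W × throughput = 13.9698 kWh/t × 1758.4 t/h = 24564.6 kW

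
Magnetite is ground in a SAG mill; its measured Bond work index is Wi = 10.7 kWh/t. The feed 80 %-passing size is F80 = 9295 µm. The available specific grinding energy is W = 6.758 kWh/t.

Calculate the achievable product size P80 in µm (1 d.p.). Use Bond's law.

P80 = 185.0 µm

W = 10 Wi / √P80 − 10 Wi / √F80
1/√P80 = 1/√F80 + W/(10·Wi)
  = 6.7580/(10·10.7) + 1/√9295 = 0.063159 + 0.010372 = 0.073531
P80 = (1/0.073531)² = 13.5997² = 184.95 µm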